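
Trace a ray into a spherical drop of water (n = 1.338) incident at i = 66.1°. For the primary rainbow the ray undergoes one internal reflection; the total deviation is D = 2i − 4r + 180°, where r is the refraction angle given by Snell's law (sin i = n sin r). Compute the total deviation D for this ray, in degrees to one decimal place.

sin r = sin 66.1° / 1.338 = 0.9143/1.338 = 0.6833; r = 43.10°.
D = 2·66.1° − 4·43.10° + 180° = 132.20° − 172.41° + 180° = 139.79°.

139.8°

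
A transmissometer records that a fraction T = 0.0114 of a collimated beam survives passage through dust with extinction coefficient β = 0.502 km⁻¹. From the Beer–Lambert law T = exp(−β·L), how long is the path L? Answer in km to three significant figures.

Beer–Lambert: T = exp(−βL) ⇒ L = −ln(T)/β = −ln(0.0114)/0.502 = 4.4741/0.502 = 8.913 km.

8.91 km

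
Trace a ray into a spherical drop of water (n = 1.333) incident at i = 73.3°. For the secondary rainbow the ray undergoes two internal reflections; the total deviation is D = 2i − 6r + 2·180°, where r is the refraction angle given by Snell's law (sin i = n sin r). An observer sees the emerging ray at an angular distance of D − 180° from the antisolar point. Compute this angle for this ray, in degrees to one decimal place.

sin r = sin 73.3° / 1.333 = 0.9578/1.333 = 0.7185; r = 45.93°.
D = 2·73.3° − 6·45.93° + 2·180° = 146.60° − 275.61° + 360° = 230.99°.
Angle from antisolar point = D − 180° = 50.99°.

51.0°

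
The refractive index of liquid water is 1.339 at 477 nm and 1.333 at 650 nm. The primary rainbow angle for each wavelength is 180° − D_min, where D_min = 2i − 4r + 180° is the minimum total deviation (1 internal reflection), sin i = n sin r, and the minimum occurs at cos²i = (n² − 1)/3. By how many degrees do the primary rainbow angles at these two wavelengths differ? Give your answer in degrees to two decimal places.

At 477 nm (n = 1.339): cos²i = 0.26431 → i = 59.062°, r = 39.834°, D_min = 138.786°, rainbow angle = 41.214°.
At 650 nm (n = 1.333): cos²i = 0.25896 → i = 59.410°, r = 40.225°, D_min = 137.922°, rainbow angle = 42.078°.
Angular width = |41.214° − 42.078°| = 0.865°.

0.86°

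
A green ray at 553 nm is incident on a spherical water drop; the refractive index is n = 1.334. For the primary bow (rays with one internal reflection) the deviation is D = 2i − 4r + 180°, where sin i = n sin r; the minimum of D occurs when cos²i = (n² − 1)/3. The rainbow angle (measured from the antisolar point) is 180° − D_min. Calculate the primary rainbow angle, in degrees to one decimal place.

41.9°

cos²i = (1.77956 − 1)/3 = 0.25985; i = arccos(0.50976) = 59.352°.
sin r = sin 59.352°/1.334 = 0.64492; r = 40.159°.
D_min = 2·59.352° − 4·40.159° + 180° = 138.067°.
Rainbow angle = 180° − D_min = 41.933°.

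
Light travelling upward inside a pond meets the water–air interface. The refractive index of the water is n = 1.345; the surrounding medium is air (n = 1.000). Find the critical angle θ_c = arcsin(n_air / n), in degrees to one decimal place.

48.0°

sin θ_c = n_air / n = 1.000 / 1.345 = 0.7435.
θ_c = arcsin(0.7435) = 48.03°.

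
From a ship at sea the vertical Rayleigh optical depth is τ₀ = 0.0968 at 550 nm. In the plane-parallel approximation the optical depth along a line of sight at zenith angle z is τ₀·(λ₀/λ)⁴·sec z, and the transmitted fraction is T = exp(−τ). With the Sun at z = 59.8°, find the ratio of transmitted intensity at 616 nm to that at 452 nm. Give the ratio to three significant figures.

1.35

Airmass: sec 59.8° = 1.9880.
τ(616 nm) = 0.0968 × (550/616)⁴ × 1.9880 = 0.0968 × 0.6355 × 1.9880 = 0.1223.
τ(452 nm) = 0.0968 × (550/452)⁴ × 1.9880 = 0.0968 × 2.1923 × 1.9880 = 0.4219.
T(616)/T(452) = exp(τ_B − τ_A) = exp(0.2996) = 1.3493.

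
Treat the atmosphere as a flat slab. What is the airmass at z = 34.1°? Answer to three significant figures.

1.21

X = sec z = 1/cos 34.1° = 1/0.8281 = 1.2076.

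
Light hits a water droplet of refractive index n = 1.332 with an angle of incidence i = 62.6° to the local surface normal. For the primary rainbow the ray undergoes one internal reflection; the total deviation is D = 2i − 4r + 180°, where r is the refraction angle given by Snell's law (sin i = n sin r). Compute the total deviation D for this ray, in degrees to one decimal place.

138.0°

sin r = sin 62.6° / 1.332 = 0.8878/1.332 = 0.6665; r = 41.80°.
D = 2·62.6° − 4·41.80° + 180° = 125.20° − 167.20° + 180° = 138.00°.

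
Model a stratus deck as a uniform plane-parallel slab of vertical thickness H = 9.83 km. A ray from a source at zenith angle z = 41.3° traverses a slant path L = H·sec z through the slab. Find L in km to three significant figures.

sec z = 1/cos 41.3° = 1.3311.
L = 9.83 × 1.3311 = 13.085 km.

13.1 km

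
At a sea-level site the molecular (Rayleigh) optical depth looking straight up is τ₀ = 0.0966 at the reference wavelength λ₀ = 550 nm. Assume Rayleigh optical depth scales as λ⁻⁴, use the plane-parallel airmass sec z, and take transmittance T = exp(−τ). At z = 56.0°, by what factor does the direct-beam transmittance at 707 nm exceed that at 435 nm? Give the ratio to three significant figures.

1.46

Airmass: sec 56.0° = 1.7883.
τ(707 nm) = 0.0966 × (550/707)⁴ × 1.7883 = 0.0966 × 0.3662 × 1.7883 = 0.0633.
τ(435 nm) = 0.0966 × (550/435)⁴ × 1.7883 = 0.0966 × 2.5556 × 1.7883 = 0.4415.
T(707)/T(435) = exp(τ_B − τ_A) = exp(0.3782) = 1.4597.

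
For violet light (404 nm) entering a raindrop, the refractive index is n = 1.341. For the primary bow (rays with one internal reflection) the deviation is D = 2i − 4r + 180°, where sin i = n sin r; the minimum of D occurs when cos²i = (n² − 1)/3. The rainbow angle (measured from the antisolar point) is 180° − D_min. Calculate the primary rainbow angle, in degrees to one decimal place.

40.9°

cos²i = (1.79828 − 1)/3 = 0.26609; i = arccos(0.51584) = 58.946°.
sin r = sin 58.946°/1.341 = 0.63884; r = 39.705°.
D_min = 2·58.946° − 4·39.705° + 180° = 139.071°.
Rainbow angle = 180° − D_min = 40.929°.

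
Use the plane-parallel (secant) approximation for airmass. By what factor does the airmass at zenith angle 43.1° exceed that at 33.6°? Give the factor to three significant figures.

X(43.1°)/X(33.6°) = sec 43.1° / sec 33.6° = cos 33.6° / cos 43.1° = 0.8329/0.7302 = 1.1407.

1.14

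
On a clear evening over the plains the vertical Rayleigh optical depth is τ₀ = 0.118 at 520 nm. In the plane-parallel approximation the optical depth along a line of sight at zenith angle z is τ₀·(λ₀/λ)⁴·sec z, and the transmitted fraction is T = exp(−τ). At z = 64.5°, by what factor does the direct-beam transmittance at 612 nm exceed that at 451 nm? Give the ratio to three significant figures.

Airmass: sec 64.5° = 2.3228.
τ(612 nm) = 0.118 × (520/612)⁴ × 2.3228 = 0.118 × 0.5212 × 2.3228 = 0.1429.
τ(451 nm) = 0.118 × (520/451)⁴ × 2.3228 = 0.118 × 1.7673 × 2.3228 = 0.4844.
T(612)/T(451) = exp(τ_B − τ_A) = exp(0.3415) = 1.4071.

1.41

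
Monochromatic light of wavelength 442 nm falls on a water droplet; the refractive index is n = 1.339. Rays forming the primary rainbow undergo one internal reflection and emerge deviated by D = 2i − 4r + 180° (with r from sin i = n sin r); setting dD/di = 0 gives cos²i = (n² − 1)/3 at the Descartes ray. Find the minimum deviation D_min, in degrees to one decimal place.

138.8°

cos²i = (1.79292 − 1)/3 = 0.26431; i = arccos(0.51411) = 59.062°.
sin r = sin 59.062°/1.339 = 0.64057; r = 39.834°.
D_min = 2·59.062° − 4·39.834° + 180° = 138.786°.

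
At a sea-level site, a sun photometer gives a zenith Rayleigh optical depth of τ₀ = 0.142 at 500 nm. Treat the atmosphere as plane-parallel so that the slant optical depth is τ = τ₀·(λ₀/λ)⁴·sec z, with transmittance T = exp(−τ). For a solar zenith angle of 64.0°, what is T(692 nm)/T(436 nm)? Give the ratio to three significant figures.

Airmass: sec 64.0° = 2.2812.
τ(692 nm) = 0.142 × (500/692)⁴ × 2.2812 = 0.142 × 0.2726 × 2.2812 = 0.0883.
τ(436 nm) = 0.142 × (500/436)⁴ × 2.2812 = 0.142 × 1.7296 × 2.2812 = 0.5602.
T(692)/T(436) = exp(τ_B − τ_A) = exp(0.4720) = 1.6031.

1.60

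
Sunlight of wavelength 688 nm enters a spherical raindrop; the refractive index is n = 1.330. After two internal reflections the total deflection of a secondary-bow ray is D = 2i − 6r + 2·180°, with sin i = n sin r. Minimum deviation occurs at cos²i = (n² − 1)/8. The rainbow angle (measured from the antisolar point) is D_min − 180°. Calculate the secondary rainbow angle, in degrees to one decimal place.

cos²i = (1.76890 − 1)/8 = 0.09611; i = arccos(0.31002) = 71.940°.
sin r = sin 71.940°/1.330 = 0.71483; r = 45.630°.
D_min = 2·71.940° − 6·45.630° + 360° = 230.101°.
Rainbow angle = D_min − 180° = 50.101°.

50.1°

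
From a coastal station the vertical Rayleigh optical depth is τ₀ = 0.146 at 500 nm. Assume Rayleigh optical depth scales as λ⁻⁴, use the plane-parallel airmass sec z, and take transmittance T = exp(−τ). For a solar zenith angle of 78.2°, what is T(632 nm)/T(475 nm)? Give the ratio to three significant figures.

1.82

Airmass: sec 78.2° = 4.8901.
τ(632 nm) = 0.146 × (500/632)⁴ × 4.8901 = 0.146 × 0.3918 × 4.8901 = 0.2797.
τ(475 nm) = 0.146 × (500/475)⁴ × 4.8901 = 0.146 × 1.2277 × 4.8901 = 0.8765.
T(632)/T(475) = exp(τ_B − τ_A) = exp(0.5969) = 1.8164.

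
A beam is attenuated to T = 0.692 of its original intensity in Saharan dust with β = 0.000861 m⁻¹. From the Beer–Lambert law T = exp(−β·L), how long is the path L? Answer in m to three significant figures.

Beer–Lambert: T = exp(−βL) ⇒ L = −ln(T)/β = −ln(0.692)/0.000861 = 0.3682/0.000861 = 427.6 m.

428 m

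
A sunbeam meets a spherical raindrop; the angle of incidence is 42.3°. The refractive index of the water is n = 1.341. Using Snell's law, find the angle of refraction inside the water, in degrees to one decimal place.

30.1°

Snell: sin θ_r = sin θ_i / n = sin 42.3° / 1.341 = 0.6730 / 1.341 = 0.5019.
θ_r = arcsin(0.5019) = 30.12°.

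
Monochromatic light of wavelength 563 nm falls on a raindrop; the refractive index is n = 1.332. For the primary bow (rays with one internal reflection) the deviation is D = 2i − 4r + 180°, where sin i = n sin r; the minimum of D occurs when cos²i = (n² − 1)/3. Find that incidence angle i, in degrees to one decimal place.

59.5°

cos²i = (1.332² − 1)/3 = (1.77422 − 1)/3 = 0.25807.
cos i = 0.50801, so i = 59.469°.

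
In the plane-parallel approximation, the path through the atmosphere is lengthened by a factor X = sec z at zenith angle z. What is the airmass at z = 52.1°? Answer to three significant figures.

1.63

X = sec z = 1/cos 52.1° = 1/0.6143 = 1.6279.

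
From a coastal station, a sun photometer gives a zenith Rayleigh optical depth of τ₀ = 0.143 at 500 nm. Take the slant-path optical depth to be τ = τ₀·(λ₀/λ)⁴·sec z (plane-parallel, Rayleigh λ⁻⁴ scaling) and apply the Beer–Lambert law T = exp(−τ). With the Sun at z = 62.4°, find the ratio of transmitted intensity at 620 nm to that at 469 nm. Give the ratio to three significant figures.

Airmass: sec 62.4° = 2.1584.
τ(620 nm) = 0.143 × (500/620)⁴ × 2.1584 = 0.143 × 0.4230 × 2.1584 = 0.1306.
τ(469 nm) = 0.143 × (500/469)⁴ × 2.1584 = 0.143 × 1.2918 × 2.1584 = 0.3987.
T(620)/T(469) = exp(τ_B − τ_A) = exp(0.2682) = 1.3076.

1.31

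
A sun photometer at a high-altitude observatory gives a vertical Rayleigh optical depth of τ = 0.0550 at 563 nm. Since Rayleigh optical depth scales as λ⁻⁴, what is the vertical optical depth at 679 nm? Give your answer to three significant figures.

0.0260

τ(679 nm) = τ(563 nm) × (563/679)⁴ = 0.0550 × (0.8292)⁴ = 0.0550 × 0.4727 = 0.0260.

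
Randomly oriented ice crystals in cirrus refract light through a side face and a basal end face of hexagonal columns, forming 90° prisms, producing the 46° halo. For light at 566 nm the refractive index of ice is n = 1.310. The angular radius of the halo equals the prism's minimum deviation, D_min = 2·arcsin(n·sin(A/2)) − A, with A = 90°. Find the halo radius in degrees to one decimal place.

n·sin(A/2) = 1.310 × sin 45° = 1.310 × 0.7071 = 0.9263.
D_min = 2·arcsin(0.9263) − 90° = 2 × 67.867° − 90° = 45.733°.

45.7°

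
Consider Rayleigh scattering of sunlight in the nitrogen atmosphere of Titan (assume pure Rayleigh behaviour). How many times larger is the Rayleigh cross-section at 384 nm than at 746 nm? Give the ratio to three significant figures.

Rayleigh scattering ∝ λ⁻⁴, so the ratio of coefficients is the inverse fourth power of the wavelength ratio.
σ(384)/σ(746) = (746/384)⁴ = (1.9427)⁴ = 14.24.

14.2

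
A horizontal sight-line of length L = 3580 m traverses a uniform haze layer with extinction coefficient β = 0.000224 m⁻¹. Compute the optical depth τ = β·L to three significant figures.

0.802

τ = β·L = 0.000224 × 3580 = 0.8019.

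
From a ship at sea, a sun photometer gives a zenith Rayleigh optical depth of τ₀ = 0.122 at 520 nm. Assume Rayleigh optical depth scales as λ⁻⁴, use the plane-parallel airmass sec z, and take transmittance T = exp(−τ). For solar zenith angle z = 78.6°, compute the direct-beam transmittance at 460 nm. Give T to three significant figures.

0.365

sec 78.6° = 5.0593.
τ = 0.122 × (520/460)⁴ × 5.0593 = 0.122 × 1.6330 × 5.0593 = 1.0079.
T = exp(−1.0079) = 0.3650.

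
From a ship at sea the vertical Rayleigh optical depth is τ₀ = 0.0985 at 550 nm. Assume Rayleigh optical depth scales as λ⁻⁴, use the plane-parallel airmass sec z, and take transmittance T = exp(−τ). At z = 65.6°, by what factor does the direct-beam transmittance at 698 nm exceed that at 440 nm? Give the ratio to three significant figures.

Airmass: sec 65.6° = 2.4207.
τ(698 nm) = 0.0985 × (550/698)⁴ × 2.4207 = 0.0985 × 0.3855 × 2.4207 = 0.0919.
τ(440 nm) = 0.0985 × (550/440)⁴ × 2.4207 = 0.0985 × 2.4414 × 2.4207 = 0.5821.
T(698)/T(440) = exp(τ_B − τ_A) = exp(0.4902) = 1.6327.

1.63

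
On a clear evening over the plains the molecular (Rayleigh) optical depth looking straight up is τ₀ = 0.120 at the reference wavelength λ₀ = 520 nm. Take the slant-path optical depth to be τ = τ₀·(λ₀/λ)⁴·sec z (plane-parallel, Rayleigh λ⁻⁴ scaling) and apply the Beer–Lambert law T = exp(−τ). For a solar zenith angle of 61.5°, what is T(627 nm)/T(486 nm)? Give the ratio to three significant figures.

Airmass: sec 61.5° = 2.0957.
τ(627 nm) = 0.120 × (520/627)⁴ × 2.0957 = 0.120 × 0.4731 × 2.0957 = 0.1190.
τ(486 nm) = 0.120 × (520/486)⁴ × 2.0957 = 0.120 × 1.3106 × 2.0957 = 0.3296.
T(627)/T(486) = exp(τ_B − τ_A) = exp(0.2106) = 1.2344.

1.23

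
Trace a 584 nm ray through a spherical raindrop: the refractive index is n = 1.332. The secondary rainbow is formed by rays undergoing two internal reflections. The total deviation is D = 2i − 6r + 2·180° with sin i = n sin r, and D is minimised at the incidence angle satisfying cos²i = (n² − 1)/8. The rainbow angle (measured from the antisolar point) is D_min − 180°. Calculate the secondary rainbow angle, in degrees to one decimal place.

cos²i = (1.77422 − 1)/8 = 0.09678; i = arccos(0.31109) = 71.875°.
sin r = sin 71.875°/1.332 = 0.71350; r = 45.520°.
D_min = 2·71.875° − 6·45.520° + 360° = 230.628°.
Rainbow angle = D_min − 180° = 50.628°.

50.6°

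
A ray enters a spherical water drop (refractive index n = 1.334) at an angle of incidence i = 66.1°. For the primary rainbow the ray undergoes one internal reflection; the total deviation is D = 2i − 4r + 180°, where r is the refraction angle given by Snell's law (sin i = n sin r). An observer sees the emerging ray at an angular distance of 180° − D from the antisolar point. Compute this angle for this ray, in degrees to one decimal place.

40.9°

sin r = sin 66.1° / 1.334 = 0.9143/1.334 = 0.6853; r = 43.26°.
D = 2·66.1° − 4·43.26° + 180° = 132.20° − 173.05° + 180° = 139.15°.
Angle from antisolar point = 180° − D = 40.85°.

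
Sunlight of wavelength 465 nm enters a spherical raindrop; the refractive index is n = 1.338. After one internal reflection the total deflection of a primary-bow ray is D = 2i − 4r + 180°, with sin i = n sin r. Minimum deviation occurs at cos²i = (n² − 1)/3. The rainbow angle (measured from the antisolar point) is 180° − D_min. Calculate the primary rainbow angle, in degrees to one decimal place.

41.4°

cos²i = (1.79024 − 1)/3 = 0.26341; i = arccos(0.51324) = 59.120°.
sin r = sin 59.120°/1.338 = 0.64144; r = 39.899°.
D_min = 2·59.120° − 4·39.899° + 180° = 138.643°.
Rainbow angle = 180° − D_min = 41.357°.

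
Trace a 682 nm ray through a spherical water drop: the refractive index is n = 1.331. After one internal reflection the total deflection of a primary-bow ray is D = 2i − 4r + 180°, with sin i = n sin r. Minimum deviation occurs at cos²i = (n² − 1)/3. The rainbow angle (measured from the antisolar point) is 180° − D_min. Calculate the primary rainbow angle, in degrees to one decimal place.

42.4°

cos²i = (1.77156 − 1)/3 = 0.25719; i = arccos(0.50714) = 59.527°.
sin r = sin 59.527°/1.331 = 0.64753; r = 40.356°.
D_min = 2·59.527° − 4·40.356° + 180° = 137.630°.
Rainbow angle = 180° − D_min = 42.370°.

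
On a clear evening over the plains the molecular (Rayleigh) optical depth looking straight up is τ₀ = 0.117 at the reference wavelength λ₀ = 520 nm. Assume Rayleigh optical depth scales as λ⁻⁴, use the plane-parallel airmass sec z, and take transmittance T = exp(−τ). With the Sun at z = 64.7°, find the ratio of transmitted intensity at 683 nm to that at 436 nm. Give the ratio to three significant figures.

Airmass: sec 64.7° = 2.3400.
τ(683 nm) = 0.117 × (520/683)⁴ × 2.3400 = 0.117 × 0.3360 × 2.3400 = 0.0920.
τ(436 nm) = 0.117 × (520/436)⁴ × 2.3400 = 0.117 × 2.0233 × 2.3400 = 0.5539.
T(683)/T(436) = exp(τ_B − τ_A) = exp(0.4620) = 1.5872.

1.59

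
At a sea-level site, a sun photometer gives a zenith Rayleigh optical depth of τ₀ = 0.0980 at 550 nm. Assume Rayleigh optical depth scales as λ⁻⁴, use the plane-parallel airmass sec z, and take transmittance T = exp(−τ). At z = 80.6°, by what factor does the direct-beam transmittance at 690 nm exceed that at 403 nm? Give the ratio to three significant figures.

6.29

Airmass: sec 80.6° = 6.1227.
τ(690 nm) = 0.0980 × (550/690)⁴ × 6.1227 = 0.0980 × 0.4037 × 6.1227 = 0.2422.
τ(403 nm) = 0.0980 × (550/403)⁴ × 6.1227 = 0.0980 × 3.4692 × 6.1227 = 2.0816.
T(690)/T(403) = exp(τ_B − τ_A) = exp(1.8394) = 6.2927.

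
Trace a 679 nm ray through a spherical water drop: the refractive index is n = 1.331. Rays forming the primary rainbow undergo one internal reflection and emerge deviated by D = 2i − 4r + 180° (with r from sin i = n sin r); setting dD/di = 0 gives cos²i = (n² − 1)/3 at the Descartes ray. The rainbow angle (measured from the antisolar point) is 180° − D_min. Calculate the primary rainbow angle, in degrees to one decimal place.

cos²i = (1.77156 − 1)/3 = 0.25719; i = arccos(0.50714) = 59.527°.
sin r = sin 59.527°/1.331 = 0.64753; r = 40.356°.
D_min = 2·59.527° − 4·40.356° + 180° = 137.630°.
Rainbow angle = 180° − D_min = 42.370°.

42.4°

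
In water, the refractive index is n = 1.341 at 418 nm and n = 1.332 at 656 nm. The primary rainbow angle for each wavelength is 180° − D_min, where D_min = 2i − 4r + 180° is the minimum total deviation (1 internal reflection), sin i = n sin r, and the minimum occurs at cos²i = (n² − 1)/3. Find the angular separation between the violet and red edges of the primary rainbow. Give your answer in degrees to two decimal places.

1.29°

At 418 nm (n = 1.341): cos²i = 0.26609 → i = 58.946°, r = 39.705°, D_min = 139.071°, rainbow angle = 40.929°.
At 656 nm (n = 1.332): cos²i = 0.25807 → i = 59.469°, r = 40.290°, D_min = 137.776°, rainbow angle = 42.224°.
Angular width = |40.929° − 42.224°| = 1.295°.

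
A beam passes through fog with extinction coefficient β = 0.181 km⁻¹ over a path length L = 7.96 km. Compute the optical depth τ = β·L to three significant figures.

1.44

τ = β·L = 0.181 × 7.96 = 1.4408.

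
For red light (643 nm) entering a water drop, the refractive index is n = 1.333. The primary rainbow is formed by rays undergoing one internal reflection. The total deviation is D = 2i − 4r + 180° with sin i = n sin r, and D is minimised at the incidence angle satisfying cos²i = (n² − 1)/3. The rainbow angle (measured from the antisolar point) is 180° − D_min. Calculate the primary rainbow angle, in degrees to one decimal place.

42.1°

cos²i = (1.77689 − 1)/3 = 0.25896; i = arccos(0.50888) = 59.410°.
sin r = sin 59.410°/1.333 = 0.64579; r = 40.225°.
D_min = 2·59.410° − 4·40.225° + 180° = 137.922°.
Rainbow angle = 180° − D_min = 42.078°.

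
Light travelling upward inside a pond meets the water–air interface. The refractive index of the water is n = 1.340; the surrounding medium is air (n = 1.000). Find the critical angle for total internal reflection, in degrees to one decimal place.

sin θ_c = n_air / n = 1.000 / 1.340 = 0.7463.
θ_c = arcsin(0.7463) = 48.27°.

48.3°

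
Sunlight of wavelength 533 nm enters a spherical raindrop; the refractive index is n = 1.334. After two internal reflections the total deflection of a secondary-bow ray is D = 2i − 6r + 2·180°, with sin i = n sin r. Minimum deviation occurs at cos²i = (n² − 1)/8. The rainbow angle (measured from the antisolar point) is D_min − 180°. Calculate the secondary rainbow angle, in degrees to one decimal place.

51.2°

cos²i = (1.77956 − 1)/8 = 0.09744; i = arccos(0.31216) = 71.810°.
sin r = sin 71.810°/1.334 = 0.71217; r = 45.411°.
D_min = 2·71.810° − 6·45.411° + 360° = 231.153°.
Rainbow angle = D_min − 180° = 51.153°.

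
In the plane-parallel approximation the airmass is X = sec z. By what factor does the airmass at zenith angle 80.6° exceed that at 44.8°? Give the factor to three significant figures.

4.34

X(80.6°)/X(44.8°) = sec 80.6° / sec 44.8° = cos 44.8° / cos 80.6° = 0.7096/0.1633 = 4.3445.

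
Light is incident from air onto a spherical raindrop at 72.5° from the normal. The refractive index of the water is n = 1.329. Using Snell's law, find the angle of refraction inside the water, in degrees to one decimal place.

45.9°

Snell: sin θ_r = sin θ_i / n = sin 72.5° / 1.329 = 0.9537 / 1.329 = 0.7176.
θ_r = arcsin(0.7176) = 45.86°.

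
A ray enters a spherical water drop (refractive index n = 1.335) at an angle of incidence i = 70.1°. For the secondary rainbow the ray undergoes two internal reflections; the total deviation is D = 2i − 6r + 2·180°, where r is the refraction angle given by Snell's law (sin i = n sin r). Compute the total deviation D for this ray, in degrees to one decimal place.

231.5°

sin r = sin 70.1° / 1.335 = 0.9403/1.335 = 0.7043; r = 44.78°.
D = 2·70.1° − 6·44.78° + 2·180° = 140.20° − 268.66° + 360° = 231.54°.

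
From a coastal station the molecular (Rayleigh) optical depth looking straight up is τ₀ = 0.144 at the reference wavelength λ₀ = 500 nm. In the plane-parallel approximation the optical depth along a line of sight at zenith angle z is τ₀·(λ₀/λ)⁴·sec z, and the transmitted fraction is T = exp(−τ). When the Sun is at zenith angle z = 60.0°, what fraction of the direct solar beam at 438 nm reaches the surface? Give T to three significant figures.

0.613

sec 60.0° = 2.0000.
τ = 0.144 × (500/438)⁴ × 2.0000 = 0.144 × 1.6982 × 2.0000 = 0.4891.
T = exp(−0.4891) = 0.6132.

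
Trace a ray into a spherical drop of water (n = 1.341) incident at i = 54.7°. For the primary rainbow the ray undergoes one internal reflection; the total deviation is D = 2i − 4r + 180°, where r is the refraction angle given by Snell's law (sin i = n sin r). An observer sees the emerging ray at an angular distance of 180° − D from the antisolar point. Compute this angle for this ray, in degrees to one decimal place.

sin r = sin 54.7° / 1.341 = 0.8161/1.341 = 0.6086; r = 37.49°.
D = 2·54.7° − 4·37.49° + 180° = 109.40° − 149.95° + 180° = 139.45°.
Angle from antisolar point = 180° − D = 40.55°.

40.6°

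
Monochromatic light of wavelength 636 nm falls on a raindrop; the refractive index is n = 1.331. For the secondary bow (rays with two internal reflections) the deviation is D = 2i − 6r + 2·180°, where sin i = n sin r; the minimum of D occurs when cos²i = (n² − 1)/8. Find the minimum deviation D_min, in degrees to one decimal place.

230.4°

cos²i = (1.77156 − 1)/8 = 0.09645; i = arccos(0.31056) = 71.907°.
sin r = sin 71.907°/1.331 = 0.71417; r = 45.575°.
D_min = 2·71.907° − 6·45.575° + 360° = 230.365°.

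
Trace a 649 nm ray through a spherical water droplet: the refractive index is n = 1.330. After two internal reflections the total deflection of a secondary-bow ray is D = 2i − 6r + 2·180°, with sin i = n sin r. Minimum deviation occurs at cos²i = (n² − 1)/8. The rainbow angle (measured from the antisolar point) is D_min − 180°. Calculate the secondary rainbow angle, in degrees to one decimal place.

cos²i = (1.76890 − 1)/8 = 0.09611; i = arccos(0.31002) = 71.940°.
sin r = sin 71.940°/1.330 = 0.71483; r = 45.630°.
D_min = 2·71.940° − 6·45.630° + 360° = 230.101°.
Rainbow angle = D_min − 180° = 50.101°.

50.1°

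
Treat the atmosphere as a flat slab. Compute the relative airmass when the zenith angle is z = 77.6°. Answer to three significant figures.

4.66

X = sec z = 1/cos 77.6° = 1/0.2147 = 4.6569.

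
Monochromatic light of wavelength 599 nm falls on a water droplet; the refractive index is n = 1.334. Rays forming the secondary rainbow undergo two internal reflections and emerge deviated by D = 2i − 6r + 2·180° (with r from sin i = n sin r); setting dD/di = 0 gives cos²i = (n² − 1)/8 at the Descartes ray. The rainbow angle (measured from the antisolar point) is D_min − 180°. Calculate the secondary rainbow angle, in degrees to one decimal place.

51.2°

cos²i = (1.77956 − 1)/8 = 0.09744; i = arccos(0.31216) = 71.810°.
sin r = sin 71.810°/1.334 = 0.71217; r = 45.411°.
D_min = 2·71.810° − 6·45.411° + 360° = 231.153°.
Rainbow angle = D_min − 180° = 51.153°.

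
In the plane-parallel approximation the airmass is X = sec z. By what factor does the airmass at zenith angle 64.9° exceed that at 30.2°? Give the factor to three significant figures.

X(64.9°)/X(30.2°) = sec 64.9° / sec 30.2° = cos 30.2° / cos 64.9° = 0.8643/0.4242 = 2.0374.

2.04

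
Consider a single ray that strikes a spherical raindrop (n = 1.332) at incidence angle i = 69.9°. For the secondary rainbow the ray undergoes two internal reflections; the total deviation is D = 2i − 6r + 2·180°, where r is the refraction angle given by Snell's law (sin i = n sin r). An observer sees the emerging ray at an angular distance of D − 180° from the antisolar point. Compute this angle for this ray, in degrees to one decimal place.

sin r = sin 69.9° / 1.332 = 0.9391/1.332 = 0.7050; r = 44.83°.
D = 2·69.9° − 6·44.83° + 2·180° = 139.80° − 268.99° + 360° = 230.81°.
Angle from antisolar point = D − 180° = 50.81°.

50.8°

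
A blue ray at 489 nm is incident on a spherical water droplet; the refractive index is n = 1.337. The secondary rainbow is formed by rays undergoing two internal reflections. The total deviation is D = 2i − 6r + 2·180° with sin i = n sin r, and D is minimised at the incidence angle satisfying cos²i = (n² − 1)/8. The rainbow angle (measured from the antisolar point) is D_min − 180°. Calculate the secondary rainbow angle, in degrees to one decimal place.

cos²i = (1.78757 − 1)/8 = 0.09845; i = arccos(0.31376) = 71.714°.
sin r = sin 71.714°/1.337 = 0.71017; r = 45.249°.
D_min = 2·71.714° − 6·45.249° + 360° = 231.934°.
Rainbow angle = D_min − 180° = 51.934°.

51.9°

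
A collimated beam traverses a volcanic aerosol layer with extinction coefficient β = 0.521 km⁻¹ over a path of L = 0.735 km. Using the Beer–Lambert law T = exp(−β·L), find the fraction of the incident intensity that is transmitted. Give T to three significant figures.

0.682

τ = β·L = 0.521 × 0.735 = 0.3829.
T = exp(−0.3829) = 0.6819.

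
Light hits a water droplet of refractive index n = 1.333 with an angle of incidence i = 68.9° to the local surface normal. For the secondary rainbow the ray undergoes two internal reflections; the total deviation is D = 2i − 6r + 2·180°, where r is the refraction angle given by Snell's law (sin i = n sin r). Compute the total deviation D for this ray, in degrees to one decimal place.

sin r = sin 68.9° / 1.333 = 0.9330/1.333 = 0.6999; r = 44.42°.
D = 2·68.9° − 6·44.42° + 2·180° = 137.80° − 266.51° + 360° = 231.29°.

231.3°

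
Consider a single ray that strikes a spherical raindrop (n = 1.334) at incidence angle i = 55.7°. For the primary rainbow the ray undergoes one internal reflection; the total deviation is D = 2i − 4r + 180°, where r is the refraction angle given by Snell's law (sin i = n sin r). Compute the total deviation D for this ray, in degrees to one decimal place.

138.4°

sin r = sin 55.7° / 1.334 = 0.8261/1.334 = 0.6193; r = 38.26°.
D = 2·55.7° − 4·38.26° + 180° = 111.40° − 153.05° + 180° = 138.35°.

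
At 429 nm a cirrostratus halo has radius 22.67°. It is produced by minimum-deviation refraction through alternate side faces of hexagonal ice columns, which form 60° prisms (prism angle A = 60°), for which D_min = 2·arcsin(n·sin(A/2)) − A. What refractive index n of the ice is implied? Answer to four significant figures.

1.321

Rearranging: n = sin((D_min + A)/2) / sin(A/2).
(D_min + A)/2 = (22.67° + 60°)/2 = 41.335°.
n = sin 41.335° / sin 30° = 0.6605 / 0.5000 = 1.3209.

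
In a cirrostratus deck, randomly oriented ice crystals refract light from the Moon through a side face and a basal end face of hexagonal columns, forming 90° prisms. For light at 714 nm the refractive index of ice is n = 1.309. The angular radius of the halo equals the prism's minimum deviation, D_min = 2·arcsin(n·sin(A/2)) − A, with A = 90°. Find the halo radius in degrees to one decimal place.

n·sin(A/2) = 1.309 × sin 45° = 1.309 × 0.7071 = 0.9256.
D_min = 2·arcsin(0.9256) − 90° = 2 × 67.759° − 90° = 45.519°.

45.5°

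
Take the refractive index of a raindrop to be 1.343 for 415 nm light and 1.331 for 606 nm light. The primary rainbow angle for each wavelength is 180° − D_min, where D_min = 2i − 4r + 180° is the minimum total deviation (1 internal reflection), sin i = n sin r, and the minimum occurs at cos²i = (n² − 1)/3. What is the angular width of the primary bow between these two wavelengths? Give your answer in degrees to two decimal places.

At 415 nm (n = 1.343): cos²i = 0.26788 → i = 58.830°, r = 39.577°, D_min = 139.354°, rainbow angle = 40.646°.
At 606 nm (n = 1.331): cos²i = 0.25719 → i = 59.527°, r = 40.356°, D_min = 137.630°, rainbow angle = 42.370°.
Angular width = |40.646° − 42.370°| = 1.724°.

1.72°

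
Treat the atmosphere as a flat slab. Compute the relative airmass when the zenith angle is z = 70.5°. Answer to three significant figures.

3.00

X = sec z = 1/cos 70.5° = 1/0.3338 = 2.9957.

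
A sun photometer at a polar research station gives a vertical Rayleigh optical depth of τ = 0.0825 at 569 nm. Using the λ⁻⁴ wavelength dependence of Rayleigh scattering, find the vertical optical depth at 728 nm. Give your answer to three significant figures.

0.0308

τ(728 nm) = τ(569 nm) × (569/728)⁴ = 0.0825 × (0.7816)⁴ = 0.0825 × 0.3732 = 0.0308.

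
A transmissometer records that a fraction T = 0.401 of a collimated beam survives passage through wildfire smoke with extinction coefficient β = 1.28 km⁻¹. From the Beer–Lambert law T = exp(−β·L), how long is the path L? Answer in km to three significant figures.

Beer–Lambert: T = exp(−βL) ⇒ L = −ln(T)/β = −ln(0.401)/1.28 = 0.9138/1.28 = 0.7139 km.

0.714 km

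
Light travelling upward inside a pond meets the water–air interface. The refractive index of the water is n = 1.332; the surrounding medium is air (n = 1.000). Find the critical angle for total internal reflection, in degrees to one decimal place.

48.7°

sin θ_c = n_air / n = 1.000 / 1.332 = 0.7508.
θ_c = arcsin(0.7508) = 48.66°.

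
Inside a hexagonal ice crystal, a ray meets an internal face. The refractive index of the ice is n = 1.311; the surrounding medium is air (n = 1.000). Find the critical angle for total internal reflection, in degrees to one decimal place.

49.7°

sin θ_c = n_air / n = 1.000 / 1.311 = 0.7628.
θ_c = arcsin(0.7628) = 49.71°.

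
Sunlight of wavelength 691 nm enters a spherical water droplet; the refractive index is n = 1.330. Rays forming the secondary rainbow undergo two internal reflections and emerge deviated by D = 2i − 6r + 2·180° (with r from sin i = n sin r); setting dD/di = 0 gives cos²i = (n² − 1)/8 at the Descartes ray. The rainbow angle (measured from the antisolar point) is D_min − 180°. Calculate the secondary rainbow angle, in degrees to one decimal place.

cos²i = (1.76890 − 1)/8 = 0.09611; i = arccos(0.31002) = 71.940°.
sin r = sin 71.940°/1.330 = 0.71483; r = 45.630°.
D_min = 2·71.940° − 6·45.630° + 360° = 230.101°.
Rainbow angle = D_min − 180° = 50.101°.

50.1°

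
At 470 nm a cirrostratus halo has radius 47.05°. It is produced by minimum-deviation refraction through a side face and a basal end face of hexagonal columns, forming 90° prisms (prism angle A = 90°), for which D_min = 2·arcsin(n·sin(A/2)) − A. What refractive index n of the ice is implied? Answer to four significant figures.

Rearranging: n = sin((D_min + A)/2) / sin(A/2).
(D_min + A)/2 = (47.05° + 90°)/2 = 68.525°.
n = sin 68.525° / sin 45° = 0.9306 / 0.7071 = 1.3160.

1.316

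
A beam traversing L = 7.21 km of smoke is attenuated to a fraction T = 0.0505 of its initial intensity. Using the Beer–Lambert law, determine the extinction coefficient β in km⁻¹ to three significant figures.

Beer–Lambert: T = exp(−βL) ⇒ β = −ln(T)/L = −ln(0.0505)/7.21 = 2.9858/7.21 = 0.4141 km⁻¹.

0.414 km⁻¹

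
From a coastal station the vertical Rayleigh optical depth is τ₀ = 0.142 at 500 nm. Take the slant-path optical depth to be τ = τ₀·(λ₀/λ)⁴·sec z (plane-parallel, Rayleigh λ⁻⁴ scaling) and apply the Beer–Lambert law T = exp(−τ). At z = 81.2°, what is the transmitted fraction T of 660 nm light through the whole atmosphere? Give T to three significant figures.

sec 81.2° = 6.5366.
τ = 0.142 × (500/660)⁴ × 6.5366 = 0.142 × 0.3294 × 6.5366 = 0.3057.
T = exp(−0.3057) = 0.7366.

0.737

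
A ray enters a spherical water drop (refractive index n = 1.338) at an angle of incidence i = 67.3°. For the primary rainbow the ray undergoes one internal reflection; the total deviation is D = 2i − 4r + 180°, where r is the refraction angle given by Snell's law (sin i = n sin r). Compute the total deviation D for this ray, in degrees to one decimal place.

140.2°

sin r = sin 67.3° / 1.338 = 0.9225/1.338 = 0.6895; r = 43.59°.
D = 2·67.3° − 4·43.59° + 180° = 134.60° − 174.36° + 180° = 140.24°.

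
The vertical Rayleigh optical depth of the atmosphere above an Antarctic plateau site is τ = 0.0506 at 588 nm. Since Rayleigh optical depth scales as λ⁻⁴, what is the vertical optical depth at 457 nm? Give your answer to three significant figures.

0.139

τ(457 nm) = τ(588 nm) × (588/457)⁴ = 0.0506 × (1.2867)⁴ = 0.0506 × 2.7406 = 0.1387.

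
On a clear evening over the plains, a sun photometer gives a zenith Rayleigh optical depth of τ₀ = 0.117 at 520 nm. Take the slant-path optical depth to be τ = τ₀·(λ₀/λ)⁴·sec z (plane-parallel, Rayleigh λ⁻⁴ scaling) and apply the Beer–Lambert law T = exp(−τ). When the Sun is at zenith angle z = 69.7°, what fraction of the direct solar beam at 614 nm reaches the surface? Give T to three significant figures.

sec 69.7° = 2.8824.
τ = 0.117 × (520/614)⁴ × 2.8824 = 0.117 × 0.5144 × 2.8824 = 0.1735.
T = exp(−0.1735) = 0.8407.

0.841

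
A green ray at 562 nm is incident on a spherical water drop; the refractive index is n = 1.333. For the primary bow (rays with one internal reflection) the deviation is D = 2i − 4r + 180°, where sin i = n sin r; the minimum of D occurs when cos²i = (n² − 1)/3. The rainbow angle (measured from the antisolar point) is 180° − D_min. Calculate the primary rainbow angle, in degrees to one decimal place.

cos²i = (1.77689 − 1)/3 = 0.25896; i = arccos(0.50888) = 59.410°.
sin r = sin 59.410°/1.333 = 0.64579; r = 40.225°.
D_min = 2·59.410° − 4·40.225° + 180° = 137.922°.
Rainbow angle = 180° − D_min = 42.078°.

42.1°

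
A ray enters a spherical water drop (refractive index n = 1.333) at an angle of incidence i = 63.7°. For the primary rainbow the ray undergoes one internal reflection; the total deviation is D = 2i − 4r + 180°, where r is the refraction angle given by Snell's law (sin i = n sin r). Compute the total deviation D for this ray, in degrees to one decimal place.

sin r = sin 63.7° / 1.333 = 0.8965/1.333 = 0.6725; r = 42.26°.
D = 2·63.7° − 4·42.26° + 180° = 127.40° − 169.05° + 180° = 138.35°.

138.3°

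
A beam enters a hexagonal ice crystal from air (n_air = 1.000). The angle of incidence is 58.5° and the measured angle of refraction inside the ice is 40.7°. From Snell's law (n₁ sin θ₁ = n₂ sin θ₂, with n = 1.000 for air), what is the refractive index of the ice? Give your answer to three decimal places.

1.308

n = sin θ_i / sin θ_r = sin 58.5° / sin 40.7° = 0.8526 / 0.6521 = 1.3075.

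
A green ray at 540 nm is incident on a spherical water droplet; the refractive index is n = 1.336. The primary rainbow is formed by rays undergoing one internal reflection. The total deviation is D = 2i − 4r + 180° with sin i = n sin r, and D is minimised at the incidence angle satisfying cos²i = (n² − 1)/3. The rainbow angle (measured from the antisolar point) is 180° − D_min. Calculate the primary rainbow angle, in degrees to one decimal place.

41.6°

cos²i = (1.78490 − 1)/3 = 0.26163; i = arccos(0.51150) = 59.236°.
sin r = sin 59.236°/1.336 = 0.64318; r = 40.029°.
D_min = 2·59.236° − 4·40.029° + 180° = 138.356°.
Rainbow angle = 180° − D_min = 41.644°.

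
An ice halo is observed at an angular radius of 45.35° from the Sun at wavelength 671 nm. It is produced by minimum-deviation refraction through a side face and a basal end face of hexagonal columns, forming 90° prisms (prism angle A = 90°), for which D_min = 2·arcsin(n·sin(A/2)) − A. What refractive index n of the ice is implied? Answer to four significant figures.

Rearranging: n = sin((D_min + A)/2) / sin(A/2).
(D_min + A)/2 = (45.35° + 90°)/2 = 67.675°.
n = sin 67.675° / sin 45° = 0.9250 / 0.7071 = 1.3082.

1.308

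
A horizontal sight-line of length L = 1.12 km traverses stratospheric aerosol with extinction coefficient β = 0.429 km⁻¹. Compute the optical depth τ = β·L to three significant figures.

0.480

τ = β·L = 0.429 × 1.12 = 0.4805.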